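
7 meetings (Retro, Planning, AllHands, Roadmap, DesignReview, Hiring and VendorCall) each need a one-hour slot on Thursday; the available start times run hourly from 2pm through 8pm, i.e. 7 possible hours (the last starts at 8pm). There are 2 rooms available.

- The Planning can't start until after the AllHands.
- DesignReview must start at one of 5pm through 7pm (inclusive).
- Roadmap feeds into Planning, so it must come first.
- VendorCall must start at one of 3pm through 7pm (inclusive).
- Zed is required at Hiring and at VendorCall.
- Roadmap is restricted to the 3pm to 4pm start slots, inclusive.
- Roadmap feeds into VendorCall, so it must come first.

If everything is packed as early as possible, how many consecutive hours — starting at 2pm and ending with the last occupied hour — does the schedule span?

The precedence chain requires at least 2 distinct hours.
With at most 2 per hour and 7 meetings, at least 4 hours are needed.
DesignReview can't be placed before 5pm — that is hour 4 counting from 2pm — so the schedule must run through at least 4 hours.
4 works (last occupied hour: 5pm): for example Roadmap in 3pm, Planning in 4pm, Hiring in 3pm, DesignReview in 5pm, Retro in 2pm, AllHands in 2pm, VendorCall in 4pm.

4 hours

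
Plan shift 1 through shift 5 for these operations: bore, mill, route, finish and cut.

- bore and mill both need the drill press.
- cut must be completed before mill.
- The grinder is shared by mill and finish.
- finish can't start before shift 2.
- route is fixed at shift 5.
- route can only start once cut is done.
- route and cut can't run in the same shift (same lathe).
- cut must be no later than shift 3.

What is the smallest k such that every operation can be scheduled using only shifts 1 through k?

5 shifts

The precedence chain requires at least 2 distinct shifts.
route can't be placed before shift 5, so the schedule must run through at least shift 5.
5 works (last occupied shift: shift 5): for example mill=shift 3; route=shift 5; cut=shift 1; bore=shift 1; finish=shift 2.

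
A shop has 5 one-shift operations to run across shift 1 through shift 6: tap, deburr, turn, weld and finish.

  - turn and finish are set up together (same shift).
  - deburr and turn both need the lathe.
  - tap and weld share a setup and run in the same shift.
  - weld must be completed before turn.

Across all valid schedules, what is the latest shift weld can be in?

Downstream work caps weld at shift 5.
weld at shift 5 is achievable: weld in shift 5, finish in shift 6, tap in shift 5, deburr in shift 1, turn in shift 6.

shift 5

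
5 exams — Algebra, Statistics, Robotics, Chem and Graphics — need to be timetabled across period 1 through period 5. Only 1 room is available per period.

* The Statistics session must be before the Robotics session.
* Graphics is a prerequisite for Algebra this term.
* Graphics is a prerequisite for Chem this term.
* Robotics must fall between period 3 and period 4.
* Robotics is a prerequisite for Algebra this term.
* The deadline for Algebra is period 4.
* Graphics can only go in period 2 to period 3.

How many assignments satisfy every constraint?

Enumerating: Graphics -> period 2, Algebra -> period 4, Robotics -> period 3, Statistics -> period 1, Chem -> period 5.

1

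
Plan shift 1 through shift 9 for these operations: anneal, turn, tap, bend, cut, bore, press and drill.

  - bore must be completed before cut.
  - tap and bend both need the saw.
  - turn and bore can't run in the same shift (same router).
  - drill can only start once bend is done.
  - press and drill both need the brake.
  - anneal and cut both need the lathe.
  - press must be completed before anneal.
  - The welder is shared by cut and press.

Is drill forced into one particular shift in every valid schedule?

No

drill can be shift 2 (e.g. bore -> shift 1, drill -> shift 2, bend -> shift 1, anneal -> shift 2, tap -> shift 2, turn -> shift 2, cut -> shift 3, press -> shift 1) or shift 3 (e.g. bore in shift 1, tap in shift 2, bend in shift 1, drill in shift 3, anneal in shift 2, turn in shift 2, press in shift 1, cut in shift 3).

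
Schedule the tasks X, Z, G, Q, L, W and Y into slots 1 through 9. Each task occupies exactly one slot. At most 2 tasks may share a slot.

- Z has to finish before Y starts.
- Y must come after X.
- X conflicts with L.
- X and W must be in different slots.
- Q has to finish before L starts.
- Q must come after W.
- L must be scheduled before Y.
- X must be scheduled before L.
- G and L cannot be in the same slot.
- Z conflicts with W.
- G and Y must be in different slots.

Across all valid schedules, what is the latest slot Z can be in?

Downstream work caps Z at 8.
Z at 8 is achievable: W in 1, Q in 2, X in 2, L in 3, Z in 8, Y in 9, G in 1.

8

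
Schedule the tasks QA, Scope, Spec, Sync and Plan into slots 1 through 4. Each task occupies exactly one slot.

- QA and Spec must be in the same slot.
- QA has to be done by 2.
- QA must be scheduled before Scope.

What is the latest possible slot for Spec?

Spec must be in the same slot as QA, which can't be after 2, so Spec is at most 2.
Spec at 2 is achievable: QA=2; Scope=3; Spec=2; Sync=1; Plan=1.

2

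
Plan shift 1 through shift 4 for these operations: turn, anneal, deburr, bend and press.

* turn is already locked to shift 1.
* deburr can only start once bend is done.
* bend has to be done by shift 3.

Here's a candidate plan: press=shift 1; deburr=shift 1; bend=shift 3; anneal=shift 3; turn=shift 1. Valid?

No — it violates: deburr can only start once bend is done

turn is already locked to shift 1 — holds.
bend has to be done by shift 3 — holds.
deburr can only start once bend is done — violated.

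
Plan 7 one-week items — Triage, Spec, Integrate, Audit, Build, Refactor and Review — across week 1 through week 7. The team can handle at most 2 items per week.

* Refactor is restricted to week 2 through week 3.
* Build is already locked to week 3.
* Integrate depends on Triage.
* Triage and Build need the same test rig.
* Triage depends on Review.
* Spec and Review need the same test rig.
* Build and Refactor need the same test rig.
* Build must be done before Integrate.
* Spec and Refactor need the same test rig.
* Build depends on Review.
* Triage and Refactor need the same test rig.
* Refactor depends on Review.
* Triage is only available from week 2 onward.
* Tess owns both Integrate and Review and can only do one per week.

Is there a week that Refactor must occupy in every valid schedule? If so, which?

Refactor's window is week 2–week 3.
Build is fixed at week 3, and Refactor can't share a week with Build.
So Refactor must be week 2.

week 2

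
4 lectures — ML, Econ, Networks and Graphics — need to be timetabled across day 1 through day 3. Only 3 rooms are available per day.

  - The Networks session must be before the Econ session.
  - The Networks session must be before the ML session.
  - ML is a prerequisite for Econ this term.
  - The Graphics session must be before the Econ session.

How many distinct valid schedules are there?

2

Enumerating: Graphics -> day 1, Econ -> day 3, ML -> day 2, Networks -> day 1 | Graphics in day 2, ML in day 2, Networks in day 1, Econ in day 3.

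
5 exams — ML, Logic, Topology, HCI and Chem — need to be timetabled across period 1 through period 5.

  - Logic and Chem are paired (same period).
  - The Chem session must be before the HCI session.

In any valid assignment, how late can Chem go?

period 4

Downstream work caps Chem at period 4.
Chem at period 4 is achievable: ML=period 1, HCI=period 5, Logic=period 4, Chem=period 4, Topology=period 1.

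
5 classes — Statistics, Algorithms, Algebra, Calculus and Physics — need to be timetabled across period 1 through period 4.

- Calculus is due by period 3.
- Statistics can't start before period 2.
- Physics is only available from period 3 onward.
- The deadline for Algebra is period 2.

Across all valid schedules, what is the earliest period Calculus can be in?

Calculus's own window allows nothing later than period 3.
Calculus at period 1 is achievable: Statistics -> period 2; Algorithms -> period 1; Algebra -> period 1; Calculus -> period 1; Physics -> period 3.

period 1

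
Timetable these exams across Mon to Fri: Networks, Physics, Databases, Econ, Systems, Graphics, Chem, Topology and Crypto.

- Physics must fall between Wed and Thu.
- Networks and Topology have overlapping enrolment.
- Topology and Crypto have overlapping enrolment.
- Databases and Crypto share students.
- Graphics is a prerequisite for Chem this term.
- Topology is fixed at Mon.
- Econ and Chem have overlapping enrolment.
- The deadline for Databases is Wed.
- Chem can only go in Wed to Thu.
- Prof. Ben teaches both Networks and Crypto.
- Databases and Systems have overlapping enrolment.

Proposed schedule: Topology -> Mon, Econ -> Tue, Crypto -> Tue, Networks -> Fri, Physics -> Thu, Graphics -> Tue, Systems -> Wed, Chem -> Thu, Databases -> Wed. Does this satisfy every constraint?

Invalid. Databases and Systems have overlapping enrolment.

Chem can only go in Wed to Thu — holds.
Physics must fall between Wed and Thu — holds.
Econ and Chem have overlapping enrolment — holds.
Networks and Topology have overlapping enrolment — holds.
Databases and Crypto share students — holds.
Topology and Crypto have overlapping enrolment — holds.
Prof. Ben teaches both Networks and Crypto — holds.
Databases and Systems have overlapping enrolment — violated.
Topology is fixed at Mon — holds.
The deadline for Databases is Wed — holds.
Graphics is a prerequisite for Chem this term — holds.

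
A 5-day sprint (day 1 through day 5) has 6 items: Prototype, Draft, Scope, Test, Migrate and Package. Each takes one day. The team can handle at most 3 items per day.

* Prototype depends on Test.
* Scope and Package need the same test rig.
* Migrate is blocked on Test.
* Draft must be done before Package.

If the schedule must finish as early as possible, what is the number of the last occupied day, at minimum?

The precedence chain requires at least 2 distinct days.
With at most 3 per day and 6 tasks, at least 2 days are needed.
2 works (last occupied day: day 2): for example Test -> day 1, Migrate -> day 2, Prototype -> day 2, Package -> day 2, Draft -> day 1, Scope -> day 1.

day 2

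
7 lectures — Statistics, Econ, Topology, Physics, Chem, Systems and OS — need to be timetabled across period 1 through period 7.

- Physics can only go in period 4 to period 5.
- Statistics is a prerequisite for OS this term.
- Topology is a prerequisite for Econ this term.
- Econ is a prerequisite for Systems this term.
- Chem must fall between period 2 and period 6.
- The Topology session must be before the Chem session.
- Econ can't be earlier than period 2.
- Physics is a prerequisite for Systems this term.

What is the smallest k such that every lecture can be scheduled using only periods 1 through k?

5 periods

The precedence chain requires at least 3 distinct periods.
Propagating the time windows through the other constraints, Systems can't land before period 5, so the schedule must run through at least period 5.
5 works (last occupied period: period 5): for example Physics in period 4; OS in period 2; Statistics in period 1; Topology in period 1; Systems in period 5; Econ in period 2; Chem in period 2.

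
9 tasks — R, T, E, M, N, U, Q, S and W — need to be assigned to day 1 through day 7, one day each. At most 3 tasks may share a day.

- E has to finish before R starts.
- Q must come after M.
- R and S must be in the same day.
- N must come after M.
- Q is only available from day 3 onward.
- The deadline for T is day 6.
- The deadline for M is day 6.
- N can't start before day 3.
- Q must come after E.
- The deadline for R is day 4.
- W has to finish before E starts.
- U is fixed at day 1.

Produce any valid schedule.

N in day 4; U in day 1; T in day 2; R in day 3; E in day 2; M in day 1; Q in day 3; S in day 3; W in day 1

Checking: W(day 1) before E(day 2); M(day 1) before N(day 4); E(day 2) before Q(day 3); M(day 1) before Q(day 3); E(day 2) before R(day 3); R = S = day 3; R=day 3 in [day 1,day 4]; U=day 1 in [day 1,day 1]; N=day 4 in [day 3,day 7]; T=day 2 in [day 1,day 6]; Q=day 3 in [day 3,day 7]; M=day 1 in [day 1,day 6]; max 3 per day (cap 3).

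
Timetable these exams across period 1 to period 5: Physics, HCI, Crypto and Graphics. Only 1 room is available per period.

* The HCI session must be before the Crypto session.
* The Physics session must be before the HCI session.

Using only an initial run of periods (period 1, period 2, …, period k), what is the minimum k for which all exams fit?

The precedence chain requires at least 3 distinct periods.
With at most 1 per period and 4 exams, at least 4 periods are needed.
4 works (last occupied period: period 4): for example HCI=period 2; Graphics=period 4; Crypto=period 3; Physics=period 1.

4 periods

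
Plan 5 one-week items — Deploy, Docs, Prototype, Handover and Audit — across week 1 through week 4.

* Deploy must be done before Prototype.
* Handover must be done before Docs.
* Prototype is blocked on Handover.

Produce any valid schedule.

Docs=week 2; Deploy=week 1; Prototype=week 2; Handover=week 1; Audit=week 1

Checking: Handover(week 1) before Docs(week 2); Deploy(week 1) before Prototype(week 2); Handover(week 1) before Prototype(week 2).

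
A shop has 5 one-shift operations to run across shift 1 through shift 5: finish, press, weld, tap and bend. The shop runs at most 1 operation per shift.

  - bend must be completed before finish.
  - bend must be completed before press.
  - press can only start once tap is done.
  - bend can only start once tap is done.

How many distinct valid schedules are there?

10

Splitting on finish: it can be shift 3 (2), shift 4 (4), shift 5 (4). Listing each branch's schedules as (press, weld, tap, bend) by shift number:
finish=shift 3: (4,5,1,2) (5,4,1,2) — 2.
finish=shift 4: (3,5,1,2) (5,1,2,3) (5,2,1,3) (5,3,1,2) — 4.
finish=shift 5: (3,4,1,2) (4,1,2,3) (4,2,1,3) (4,3,1,2) — 4.
Summing: 2 + 4 + 4 = 10.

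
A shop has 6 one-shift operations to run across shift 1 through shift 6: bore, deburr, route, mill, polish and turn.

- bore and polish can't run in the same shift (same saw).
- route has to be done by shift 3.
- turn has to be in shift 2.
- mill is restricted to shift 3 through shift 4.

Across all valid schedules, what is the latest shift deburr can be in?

shift 6

deburr at shift 6 is achievable: turn -> shift 2; route -> shift 1; deburr -> shift 6; mill -> shift 3; bore -> shift 1; polish -> shift 2.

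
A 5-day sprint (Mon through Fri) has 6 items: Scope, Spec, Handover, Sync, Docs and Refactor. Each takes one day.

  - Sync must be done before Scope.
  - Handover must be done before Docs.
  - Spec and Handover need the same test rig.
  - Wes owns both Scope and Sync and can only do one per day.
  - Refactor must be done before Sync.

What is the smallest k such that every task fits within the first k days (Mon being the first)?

The precedence chain requires at least 3 distinct days.
3 works (last occupied day: Wed): for example Handover in Mon, Scope in Wed, Sync in Tue, Docs in Tue, Spec in Tue, Refactor in Mon.

3 days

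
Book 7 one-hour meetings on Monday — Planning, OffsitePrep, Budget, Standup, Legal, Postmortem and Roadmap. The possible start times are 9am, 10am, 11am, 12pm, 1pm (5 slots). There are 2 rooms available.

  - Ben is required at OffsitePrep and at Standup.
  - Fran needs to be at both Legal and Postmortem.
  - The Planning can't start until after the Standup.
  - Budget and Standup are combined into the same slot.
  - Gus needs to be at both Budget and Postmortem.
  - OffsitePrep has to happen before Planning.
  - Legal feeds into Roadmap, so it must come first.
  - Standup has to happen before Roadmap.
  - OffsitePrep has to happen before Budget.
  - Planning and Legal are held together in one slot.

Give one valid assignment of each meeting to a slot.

Roadmap -> 12pm; Planning -> 11am; Budget -> 10am; OffsitePrep -> 9am; Standup -> 10am; Postmortem -> 9am; Legal -> 11am

Checking: Standup(10am) before Planning(11am); Legal(11am) before Roadmap(12pm); Standup(10am) before Roadmap(12pm); OffsitePrep(9am) before Planning(11am); OffsitePrep(9am) before Budget(10am); OffsitePrep(9am) != Standup(10am); Budget(10am) != Postmortem(9am); Legal(11am) != Postmortem(9am); Planning = Legal = 11am; Budget = Standup = 10am; max 2 per slot (cap 2).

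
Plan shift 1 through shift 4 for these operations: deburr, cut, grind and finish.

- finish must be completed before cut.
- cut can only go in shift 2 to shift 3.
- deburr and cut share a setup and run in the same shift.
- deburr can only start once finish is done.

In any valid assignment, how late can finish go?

Downstream work caps finish at shift 2.
finish at shift 2 is achievable: cut -> shift 3; finish -> shift 2; grind -> shift 1; deburr -> shift 3.

shift 2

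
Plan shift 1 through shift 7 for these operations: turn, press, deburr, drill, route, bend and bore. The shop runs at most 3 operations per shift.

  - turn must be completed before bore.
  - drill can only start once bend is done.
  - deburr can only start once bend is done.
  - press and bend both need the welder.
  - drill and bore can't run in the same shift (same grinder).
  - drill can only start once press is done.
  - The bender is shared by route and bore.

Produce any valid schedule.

route=shift 1; deburr=shift 2; turn=shift 1; bore=shift 2; press=shift 2; bend=shift 1; drill=shift 3

Checking: press(shift 2) before drill(shift 3); turn(shift 1) before bore(shift 2); bend(shift 1) before drill(shift 3); bend(shift 1) before deburr(shift 2); press(shift 2) != bend(shift 1); drill(shift 3) != bore(shift 2); route(shift 1) != bore(shift 2); max 3 per shift (cap 3).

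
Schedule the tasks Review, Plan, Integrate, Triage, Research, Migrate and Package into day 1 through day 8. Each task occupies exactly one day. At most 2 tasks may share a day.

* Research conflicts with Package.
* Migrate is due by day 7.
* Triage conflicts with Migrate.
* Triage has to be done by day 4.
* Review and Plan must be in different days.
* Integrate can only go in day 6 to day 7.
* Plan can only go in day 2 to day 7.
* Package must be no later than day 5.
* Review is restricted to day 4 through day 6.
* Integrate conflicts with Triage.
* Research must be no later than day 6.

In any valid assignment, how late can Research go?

Research's own window allows nothing later than day 6.
Research at day 6 is achievable: Plan in day 2, Package in day 1, Triage in day 1, Migrate in day 2, Integrate in day 6, Research in day 6, Review in day 4.

day 6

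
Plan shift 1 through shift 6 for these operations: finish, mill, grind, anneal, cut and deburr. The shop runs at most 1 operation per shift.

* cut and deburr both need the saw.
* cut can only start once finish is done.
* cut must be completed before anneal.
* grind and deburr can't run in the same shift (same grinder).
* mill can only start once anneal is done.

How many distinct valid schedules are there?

30

Splitting on finish: it can be shift 1 (20), shift 2 (8), shift 3 (2). Listing each branch's schedules as (mill, grind, anneal, cut, deburr) by shift number:
finish=shift 1: (4,5,3,2,6) (4,6,3,2,5) (5,2,4,3,6) (5,3,4,2,6) (5,4,3,2,6) (5,6,3,2,4) (5,6,4,2,3) (5,6,4,3,2) (6,2,4,3,5) (6,2,5,3,4) (6,2,5,4,3) (6,3,4,2,5) (6,3,5,2,4) (6,3,5,4,2) (6,4,3,2,5) (6,4,5,2,3) (6,4,5,3,2) (6,5,3,2,4) (6,5,4,2,3) (6,5,4,3,2) — 20.
finish=shift 2: (5,1,4,3,6) (5,6,4,3,1) (6,1,4,3,5) (6,1,5,3,4) (6,1,5,4,3) (6,3,5,4,1) (6,4,5,3,1) (6,5,4,3,1) — 8.
finish=shift 3: (6,1,5,4,2) (6,2,5,4,1) — 2.
Summing: 20 + 8 + 2 = 30.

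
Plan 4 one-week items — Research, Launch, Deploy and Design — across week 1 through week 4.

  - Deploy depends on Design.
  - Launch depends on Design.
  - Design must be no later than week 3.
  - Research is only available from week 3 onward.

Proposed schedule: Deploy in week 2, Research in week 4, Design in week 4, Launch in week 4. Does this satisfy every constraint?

No. Deploy depends on Design is not satisfied.

Deploy depends on Design — violated.
Design must be no later than week 3 — violated.
Launch depends on Design — violated.
Research is only available from week 3 onward — holds.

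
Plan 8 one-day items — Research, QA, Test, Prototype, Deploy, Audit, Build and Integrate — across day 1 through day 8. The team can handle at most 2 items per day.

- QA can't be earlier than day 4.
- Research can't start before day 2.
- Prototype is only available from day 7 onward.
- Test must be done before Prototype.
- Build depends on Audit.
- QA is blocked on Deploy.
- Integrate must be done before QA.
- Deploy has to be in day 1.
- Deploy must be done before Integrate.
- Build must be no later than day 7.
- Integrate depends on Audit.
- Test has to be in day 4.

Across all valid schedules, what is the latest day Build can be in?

day 7

Precedence pushes Build to at least day 2; Build's own window allows nothing later than day 7.
Build at day 7 is achievable: Prototype=day 7; Build=day 7; Integrate=day 2; Audit=day 1; Research=day 2; Test=day 4; QA=day 4; Deploy=day 1.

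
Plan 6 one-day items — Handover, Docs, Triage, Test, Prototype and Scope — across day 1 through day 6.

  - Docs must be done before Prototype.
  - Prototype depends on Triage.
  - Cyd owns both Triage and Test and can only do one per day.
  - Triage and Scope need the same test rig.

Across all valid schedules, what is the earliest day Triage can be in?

day 1

Downstream work caps Triage at day 5.
Triage at day 1 is achievable: Prototype in day 2; Scope in day 2; Docs in day 1; Handover in day 1; Test in day 2; Triage in day 1.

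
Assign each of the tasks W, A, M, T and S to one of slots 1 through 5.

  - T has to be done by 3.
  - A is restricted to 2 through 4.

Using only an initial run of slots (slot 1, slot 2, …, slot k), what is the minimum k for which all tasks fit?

2 slots

A can't be placed before 2, so the schedule must run through at least slot 2.
2 works (last occupied slot: 2): for example M -> 1, A -> 2, T -> 1, W -> 1, S -> 1.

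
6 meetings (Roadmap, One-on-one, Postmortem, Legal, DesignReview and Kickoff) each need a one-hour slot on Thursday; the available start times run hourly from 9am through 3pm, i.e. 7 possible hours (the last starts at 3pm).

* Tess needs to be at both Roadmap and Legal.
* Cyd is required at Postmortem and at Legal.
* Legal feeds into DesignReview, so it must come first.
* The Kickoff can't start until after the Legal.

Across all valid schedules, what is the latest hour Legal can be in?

2pm

Downstream work caps Legal at 2pm.
Legal at 2pm is achievable: DesignReview in 3pm; One-on-one in 9am; Roadmap in 9am; Postmortem in 9am; Kickoff in 3pm; Legal in 2pm.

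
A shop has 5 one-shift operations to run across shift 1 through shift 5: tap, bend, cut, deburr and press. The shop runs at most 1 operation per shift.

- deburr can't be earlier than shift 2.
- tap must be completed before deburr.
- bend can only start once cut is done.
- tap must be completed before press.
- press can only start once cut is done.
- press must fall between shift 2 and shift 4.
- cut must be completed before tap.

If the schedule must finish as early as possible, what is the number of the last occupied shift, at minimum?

shift 5

The precedence chain requires at least 3 distinct shifts.
With at most 1 per shift and 5 operations, at least 5 shifts are needed.
5 works (last occupied shift: shift 5): for example deburr=shift 4, tap=shift 2, cut=shift 1, press=shift 3, bend=shift 5.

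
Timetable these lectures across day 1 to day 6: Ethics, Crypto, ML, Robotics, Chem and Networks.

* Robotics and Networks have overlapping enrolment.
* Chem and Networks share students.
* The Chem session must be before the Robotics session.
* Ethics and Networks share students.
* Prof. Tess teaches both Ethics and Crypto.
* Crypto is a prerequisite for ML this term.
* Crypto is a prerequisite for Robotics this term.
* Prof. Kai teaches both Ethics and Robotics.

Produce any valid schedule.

ML -> day 2; Networks -> day 4; Crypto -> day 1; Robotics -> day 2; Ethics -> day 3; Chem -> day 1

Checking: Crypto(day 1) before Robotics(day 2); Crypto(day 1) before ML(day 2); Chem(day 1) before Robotics(day 2); Ethics(day 3) != Networks(day 4); Ethics(day 3) != Crypto(day 1); Robotics(day 2) != Networks(day 4); Chem(day 1) != Networks(day 4); Ethics(day 3) != Robotics(day 2).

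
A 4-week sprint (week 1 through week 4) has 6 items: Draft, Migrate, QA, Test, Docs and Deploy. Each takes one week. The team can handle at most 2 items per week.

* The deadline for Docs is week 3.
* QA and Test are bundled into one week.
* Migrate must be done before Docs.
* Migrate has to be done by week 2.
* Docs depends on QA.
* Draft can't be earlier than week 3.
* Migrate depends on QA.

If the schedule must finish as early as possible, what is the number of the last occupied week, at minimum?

3

The precedence chain requires at least 3 distinct weeks.
With at most 2 per week and 6 work items, at least 3 weeks are needed.
3 works (last occupied week: week 3): for example Draft -> week 3, Deploy -> week 2, QA -> week 1, Migrate -> week 2, Test -> week 1, Docs -> week 3.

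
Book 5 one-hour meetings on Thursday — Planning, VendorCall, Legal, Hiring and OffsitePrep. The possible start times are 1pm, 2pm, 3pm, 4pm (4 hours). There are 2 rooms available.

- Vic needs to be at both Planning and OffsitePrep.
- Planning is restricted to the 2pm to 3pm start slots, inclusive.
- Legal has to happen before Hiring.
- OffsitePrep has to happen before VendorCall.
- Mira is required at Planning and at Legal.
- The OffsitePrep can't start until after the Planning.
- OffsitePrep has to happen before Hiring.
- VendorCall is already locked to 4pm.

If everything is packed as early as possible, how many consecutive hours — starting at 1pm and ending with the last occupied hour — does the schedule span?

4

The precedence chain requires at least 3 distinct hours.
With at most 2 per hour and 5 meetings, at least 3 hours are needed.
VendorCall can't be placed before 4pm — that is hour 4 counting from 1pm — so the schedule must run through at least 4 hours.
4 works (last occupied hour: 4pm): for example VendorCall -> 4pm; Hiring -> 4pm; OffsitePrep -> 3pm; Legal -> 1pm; Planning -> 2pm.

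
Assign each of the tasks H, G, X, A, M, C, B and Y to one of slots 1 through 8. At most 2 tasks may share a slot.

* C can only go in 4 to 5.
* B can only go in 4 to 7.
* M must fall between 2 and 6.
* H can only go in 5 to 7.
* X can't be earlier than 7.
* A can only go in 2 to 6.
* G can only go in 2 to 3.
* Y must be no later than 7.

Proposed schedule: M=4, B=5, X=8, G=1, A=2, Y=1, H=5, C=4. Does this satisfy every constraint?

C can only go in 4 to 5 — holds.
B can only go in 4 to 7 — holds.
Y must be no later than 7 — holds.
At most 2 tasks may share a slot — holds.
G can only go in 2 to 3 — violated.
X can't be earlier than 7 — holds.
M must fall between 2 and 6 — holds.
A can only go in 2 to 6 — holds.
H can only go in 5 to 7 — holds.

No. G can only go in 2 to 3 is not satisfied.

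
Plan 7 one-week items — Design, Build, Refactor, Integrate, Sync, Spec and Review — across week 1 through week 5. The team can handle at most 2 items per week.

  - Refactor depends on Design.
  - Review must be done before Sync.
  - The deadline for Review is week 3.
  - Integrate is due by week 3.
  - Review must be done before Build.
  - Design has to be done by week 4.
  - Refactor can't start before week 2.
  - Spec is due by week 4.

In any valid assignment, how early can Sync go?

week 2

Precedence pushes Sync to at least week 2.
Sync at week 2 is achievable: Integrate -> week 1, Build -> week 4, Sync -> week 2, Review -> week 1, Design -> week 2, Refactor -> week 3, Spec -> week 3.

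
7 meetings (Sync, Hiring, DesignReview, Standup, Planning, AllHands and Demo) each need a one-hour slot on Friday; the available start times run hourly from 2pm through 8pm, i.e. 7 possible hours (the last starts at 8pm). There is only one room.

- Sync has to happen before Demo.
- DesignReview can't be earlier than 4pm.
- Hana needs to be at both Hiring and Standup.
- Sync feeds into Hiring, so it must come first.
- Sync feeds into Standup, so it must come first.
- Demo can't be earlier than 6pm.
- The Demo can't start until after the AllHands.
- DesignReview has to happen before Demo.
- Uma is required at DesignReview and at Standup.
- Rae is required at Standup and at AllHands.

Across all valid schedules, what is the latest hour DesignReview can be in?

7pm

DesignReview is available from 4pm; downstream work caps DesignReview at 7pm.
DesignReview at 7pm is achievable: DesignReview -> 7pm, Hiring -> 3pm, Demo -> 8pm, AllHands -> 5pm, Sync -> 2pm, Standup -> 4pm, Planning -> 6pm.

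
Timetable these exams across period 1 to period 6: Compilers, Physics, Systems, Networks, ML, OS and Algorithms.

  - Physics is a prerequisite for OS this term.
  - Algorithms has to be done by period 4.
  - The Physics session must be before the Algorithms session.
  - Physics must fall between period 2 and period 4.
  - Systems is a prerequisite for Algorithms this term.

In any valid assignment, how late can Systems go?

period 3

Downstream work caps Systems at period 3.
Systems at period 3 is achievable: ML -> period 1; Algorithms -> period 4; Compilers -> period 1; OS -> period 3; Networks -> period 1; Physics -> period 2; Systems -> period 3.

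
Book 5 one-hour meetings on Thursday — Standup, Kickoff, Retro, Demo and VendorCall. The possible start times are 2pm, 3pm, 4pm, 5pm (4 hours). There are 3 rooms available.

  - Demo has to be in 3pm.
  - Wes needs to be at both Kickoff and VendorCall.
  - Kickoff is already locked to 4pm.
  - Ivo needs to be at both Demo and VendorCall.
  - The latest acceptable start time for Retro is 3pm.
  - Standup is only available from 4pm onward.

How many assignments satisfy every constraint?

Splitting on Standup: it can be 4pm (4), 5pm (4). Listing each branch's schedules as (Kickoff, Retro, Demo, VendorCall):
Standup=4pm: (4pm,2pm,3pm,2pm) (4pm,2pm,3pm,5pm) (4pm,3pm,3pm,2pm) (4pm,3pm,3pm,5pm) — 4.
Standup=5pm: (4pm,2pm,3pm,2pm) (4pm,2pm,3pm,5pm) (4pm,3pm,3pm,2pm) (4pm,3pm,3pm,5pm) — 4.
Summing: 4 + 4 = 8.

8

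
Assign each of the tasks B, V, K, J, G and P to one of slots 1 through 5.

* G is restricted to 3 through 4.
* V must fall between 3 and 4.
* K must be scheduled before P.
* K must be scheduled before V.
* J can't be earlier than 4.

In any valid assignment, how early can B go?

B at 1 is achievable: B=1, K=1, J=4, G=3, V=3, P=2.

1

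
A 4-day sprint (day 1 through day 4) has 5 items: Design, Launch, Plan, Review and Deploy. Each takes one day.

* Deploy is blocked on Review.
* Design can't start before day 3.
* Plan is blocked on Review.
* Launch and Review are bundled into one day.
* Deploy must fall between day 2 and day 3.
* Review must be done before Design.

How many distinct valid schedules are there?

Splitting on Design: it can be day 3 (8), day 4 (8). Listing each branch's schedules as (Launch, Plan, Review, Deploy) by day number:
Design=day 3: (1,2,1,2) (1,2,1,3) (1,3,1,2) (1,3,1,3) (1,4,1,2) (1,4,1,3) (2,3,2,3) (2,4,2,3) — 8.
Design=day 4: (1,2,1,2) (1,2,1,3) (1,3,1,2) (1,3,1,3) (1,4,1,2) (1,4,1,3) (2,3,2,3) (2,4,2,3) — 8.
Summing: 8 + 8 = 16.

16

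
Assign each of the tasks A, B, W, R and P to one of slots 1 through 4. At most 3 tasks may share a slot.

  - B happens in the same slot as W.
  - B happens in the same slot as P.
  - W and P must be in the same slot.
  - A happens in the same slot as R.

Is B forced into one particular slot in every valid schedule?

No

B can be 1 (e.g. R -> 2, W -> 1, B -> 1, A -> 2, P -> 1) or 2 (e.g. B in 2, P in 2, R in 1, A in 1, W in 2).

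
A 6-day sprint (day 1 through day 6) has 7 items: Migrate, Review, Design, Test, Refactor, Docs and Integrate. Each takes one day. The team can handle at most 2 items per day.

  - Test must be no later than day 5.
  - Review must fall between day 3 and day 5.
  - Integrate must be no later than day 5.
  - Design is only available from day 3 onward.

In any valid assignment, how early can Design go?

Design is available from day 3.
Design at day 3 is achievable: Integrate=day 1, Design=day 3, Migrate=day 2, Review=day 3, Refactor=day 2, Docs=day 4, Test=day 1.

day 3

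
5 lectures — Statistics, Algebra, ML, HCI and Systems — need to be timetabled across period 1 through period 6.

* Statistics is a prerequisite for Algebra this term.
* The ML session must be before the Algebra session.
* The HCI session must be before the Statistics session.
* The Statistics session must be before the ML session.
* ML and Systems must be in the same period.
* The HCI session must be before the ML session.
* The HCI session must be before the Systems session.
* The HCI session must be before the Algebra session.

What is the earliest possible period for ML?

Precedence pushes ML to at least period 3; downstream work caps ML at period 5.
ML at period 3 is achievable: Systems in period 3, HCI in period 1, Statistics in period 2, Algebra in period 4, ML in period 3.

period 3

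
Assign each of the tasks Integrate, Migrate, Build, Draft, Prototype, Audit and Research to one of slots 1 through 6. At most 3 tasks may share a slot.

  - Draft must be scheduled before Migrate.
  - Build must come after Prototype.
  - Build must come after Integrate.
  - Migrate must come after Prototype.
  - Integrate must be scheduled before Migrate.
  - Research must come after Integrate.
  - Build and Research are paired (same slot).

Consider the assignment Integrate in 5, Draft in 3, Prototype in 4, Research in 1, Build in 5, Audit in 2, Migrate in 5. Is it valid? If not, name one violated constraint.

Draft must be scheduled before Migrate — holds.
At most 3 tasks may share a slot — holds.
Build and Research are paired (same slot) — violated.
Migrate must come after Prototype — holds.
Integrate must be scheduled before Migrate — violated.
Research must come after Integrate — violated.
Build must come after Prototype — holds.
Build must come after Integrate — violated.

Invalid. Research must come after Integrate.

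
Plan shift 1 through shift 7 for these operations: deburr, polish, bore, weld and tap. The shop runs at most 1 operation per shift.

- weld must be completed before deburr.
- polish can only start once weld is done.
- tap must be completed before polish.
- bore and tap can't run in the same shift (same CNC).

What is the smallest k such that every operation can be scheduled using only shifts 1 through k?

The precedence chain requires at least 2 distinct shifts.
With at most 1 per shift and 5 operations, at least 5 shifts are needed.
5 works (last occupied shift: shift 5): for example deburr in shift 4; polish in shift 3; bore in shift 5; weld in shift 1; tap in shift 2.

5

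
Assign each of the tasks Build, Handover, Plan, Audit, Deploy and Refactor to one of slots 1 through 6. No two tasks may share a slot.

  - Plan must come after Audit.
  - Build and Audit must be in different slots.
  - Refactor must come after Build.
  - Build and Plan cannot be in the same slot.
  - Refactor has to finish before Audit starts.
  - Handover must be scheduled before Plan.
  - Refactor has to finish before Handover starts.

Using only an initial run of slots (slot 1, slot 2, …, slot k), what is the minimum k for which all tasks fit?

6 slots

The precedence chain requires at least 4 distinct slots.
With at most 1 per slot and 6 tasks, at least 6 slots are needed.
6 works (last occupied slot: 6): for example Refactor in 2; Audit in 4; Build in 1; Plan in 5; Deploy in 6; Handover in 3.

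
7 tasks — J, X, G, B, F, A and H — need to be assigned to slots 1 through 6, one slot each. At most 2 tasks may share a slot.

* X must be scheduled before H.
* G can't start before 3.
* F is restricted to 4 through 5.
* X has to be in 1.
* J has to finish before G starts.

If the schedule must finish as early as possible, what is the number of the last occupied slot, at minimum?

slot 4

The precedence chain requires at least 2 distinct slots.
With at most 2 per slot and 7 tasks, at least 4 slots are needed.
F can't be placed before 4, so the schedule must run through at least slot 4.
4 works (last occupied slot: 4): for example F in 4, H in 2, A in 3, X in 1, J in 1, G in 3, B in 2.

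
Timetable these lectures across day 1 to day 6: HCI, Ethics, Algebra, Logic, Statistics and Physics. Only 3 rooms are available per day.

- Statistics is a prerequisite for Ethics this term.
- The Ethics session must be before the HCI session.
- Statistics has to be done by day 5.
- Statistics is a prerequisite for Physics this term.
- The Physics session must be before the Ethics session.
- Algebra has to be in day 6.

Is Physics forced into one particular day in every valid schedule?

Physics can be day 2 (e.g. Logic -> day 1, Statistics -> day 1, Physics -> day 2, Algebra -> day 6, HCI -> day 4, Ethics -> day 3) or day 3 (e.g. Ethics=day 4; Logic=day 1; Physics=day 3; Algebra=day 6; HCI=day 5; Statistics=day 1).

No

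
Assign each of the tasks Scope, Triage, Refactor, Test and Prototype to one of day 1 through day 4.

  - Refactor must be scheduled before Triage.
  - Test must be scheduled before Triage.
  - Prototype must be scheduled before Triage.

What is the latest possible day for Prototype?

Downstream work caps Prototype at day 3.
Prototype at day 3 is achievable: Test in day 1, Prototype in day 3, Triage in day 4, Scope in day 1, Refactor in day 1.

day 3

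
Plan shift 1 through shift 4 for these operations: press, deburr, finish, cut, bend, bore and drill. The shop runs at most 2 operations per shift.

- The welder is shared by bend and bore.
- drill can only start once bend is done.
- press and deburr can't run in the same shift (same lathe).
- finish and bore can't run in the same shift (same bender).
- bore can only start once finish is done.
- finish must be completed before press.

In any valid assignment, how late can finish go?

shift 3

Downstream work caps finish at shift 3.
finish at shift 3 is achievable: cut -> shift 2; press -> shift 4; bore -> shift 4; drill -> shift 2; deburr -> shift 1; bend -> shift 1; finish -> shift 3.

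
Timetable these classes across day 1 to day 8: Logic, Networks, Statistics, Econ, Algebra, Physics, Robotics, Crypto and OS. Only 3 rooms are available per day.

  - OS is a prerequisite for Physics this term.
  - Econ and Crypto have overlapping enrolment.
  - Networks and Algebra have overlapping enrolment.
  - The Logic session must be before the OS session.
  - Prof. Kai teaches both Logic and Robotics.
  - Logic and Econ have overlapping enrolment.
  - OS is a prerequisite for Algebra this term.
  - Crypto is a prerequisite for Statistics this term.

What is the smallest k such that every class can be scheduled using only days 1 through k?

3 days

The precedence chain requires at least 3 distinct days.
With at most 3 per day and 9 classes, at least 3 days are needed.
3 works (last occupied day: day 3): for example Networks in day 1, Econ in day 2, Statistics in day 2, Logic in day 1, Crypto in day 1, Robotics in day 3, OS in day 2, Physics in day 3, Algebra in day 3.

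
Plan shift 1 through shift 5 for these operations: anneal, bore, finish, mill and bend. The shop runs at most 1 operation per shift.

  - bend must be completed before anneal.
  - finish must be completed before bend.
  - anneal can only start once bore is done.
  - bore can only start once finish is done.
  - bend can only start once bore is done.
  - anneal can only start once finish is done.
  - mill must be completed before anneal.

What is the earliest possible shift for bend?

Precedence pushes bend to at least shift 3; downstream work caps bend at shift 4.
bend at shift 3 is achievable: bore in shift 2, mill in shift 4, bend in shift 3, anneal in shift 5, finish in shift 1.

shift 3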